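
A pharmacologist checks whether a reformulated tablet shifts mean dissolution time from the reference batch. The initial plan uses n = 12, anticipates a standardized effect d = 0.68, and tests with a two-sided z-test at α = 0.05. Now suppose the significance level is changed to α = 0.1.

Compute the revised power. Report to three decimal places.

Power ≈ 0.761

δ = d·√n = 0.68 × √12 = 2.3556 (unchanged). New critical value: z_{0.05} = 1.645.
Revised power = Φ(δ − 1.645) + Φ(−δ − 1.645) = Φ(0.711) + Φ(-4.000) = 0.7614 + 0.0000 = 0.7614.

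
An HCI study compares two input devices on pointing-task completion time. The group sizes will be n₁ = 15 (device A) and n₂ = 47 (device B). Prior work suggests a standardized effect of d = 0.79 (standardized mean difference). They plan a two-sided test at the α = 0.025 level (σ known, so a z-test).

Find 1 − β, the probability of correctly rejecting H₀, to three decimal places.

Power ≈ 0.664

Noncentrality parameter: δ = d / √(1/n₁ + 1/n₂) = 0.79 / √(1/15 + 1/47) = 2.6639
Two-sided α = 0.025 → critical value z_{0.0125} = 2.241.
Power = Φ(δ − 2.241) + Φ(−δ − 2.241) = Φ(0.423) + Φ(-4.905) = 0.6637 + 0.0000 = 0.6637.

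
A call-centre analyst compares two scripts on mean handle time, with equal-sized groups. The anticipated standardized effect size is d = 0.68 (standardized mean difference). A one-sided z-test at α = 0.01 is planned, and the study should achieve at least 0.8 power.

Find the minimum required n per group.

Set Φ(δ − 2.326) = 0.8; then δ − 2.326 = Φ⁻¹(0.8) = 0.842, giving δ = 3.168.
δ = d·√(n/2) ⇒ n = 2(δ/d)² = 2 × (3.168 / 0.68)² = 43.41.
Round up to the next whole unit.

n = 44 per group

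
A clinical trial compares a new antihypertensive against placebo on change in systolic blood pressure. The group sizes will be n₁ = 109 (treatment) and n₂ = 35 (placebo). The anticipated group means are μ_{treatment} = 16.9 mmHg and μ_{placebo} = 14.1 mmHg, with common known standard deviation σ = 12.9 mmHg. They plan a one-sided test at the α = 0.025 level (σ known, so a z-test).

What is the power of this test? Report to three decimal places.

Standardized effect: d = |μ_{treatment} − μ_{placebo}| / σ = |16.9 − 14.1| / 12.9 = 0.2171
Noncentrality parameter: δ = d / √(1/n₁ + 1/n₂) = 0.2171 / √(1/109 + 1/35) = 1.1172
One-sided α = 0.025 → critical value z_{0.025} = 1.960.
Power = Φ(δ − 1.960) = Φ(-0.843) = 0.1997.

Power ≈ 0.200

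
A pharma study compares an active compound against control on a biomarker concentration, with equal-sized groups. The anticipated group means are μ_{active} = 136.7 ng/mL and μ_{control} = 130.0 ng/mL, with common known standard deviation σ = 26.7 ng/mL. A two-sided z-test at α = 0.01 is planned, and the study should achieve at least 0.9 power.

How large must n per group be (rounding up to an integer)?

n = 473 per group

Standardized effect: d = |μ_{active} − μ_{control}| / σ = |136.7 − 130.0| / 26.7 = 0.2509
For power 0.9 need Φ(δ − z_{0.005}) = 0.9, so δ = z_{0.005} + z_{0.10} = 2.576 + 1.282 = 3.857.
(Ignoring the negligible lower-tail rejection probability gives the usual closed-form inversion.)
δ = d·√(n/2) ⇒ n = 2(δ/d)² = 2 × (3.857 / 0.2509)² = 472.59.
Round up to the next whole unit.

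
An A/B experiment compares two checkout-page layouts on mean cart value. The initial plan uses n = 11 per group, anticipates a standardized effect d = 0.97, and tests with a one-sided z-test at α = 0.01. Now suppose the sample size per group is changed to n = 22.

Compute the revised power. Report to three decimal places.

With n = 22 per group: δ = d·√(n/2) = 0.97 × √(22/2) = 3.2171. Critical value z_{0.01} = 2.326.
Revised power = Φ(δ − 2.326) = Φ(0.891) = 0.8135.

Power ≈ 0.813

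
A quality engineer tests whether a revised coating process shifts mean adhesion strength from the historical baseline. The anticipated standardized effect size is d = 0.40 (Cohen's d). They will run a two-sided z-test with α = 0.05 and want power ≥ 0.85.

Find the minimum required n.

n = 57

Set Φ(δ − 1.960) = 0.85; then δ − 1.960 = Φ⁻¹(0.85) = 1.036, giving δ = 2.996.
(Ignoring the negligible lower-tail rejection probability gives the usual closed-form inversion.)
δ = d·√n ⇒ n = (δ/d)² = (2.996 / 0.40)² = 56.11.
Round up to the next whole unit.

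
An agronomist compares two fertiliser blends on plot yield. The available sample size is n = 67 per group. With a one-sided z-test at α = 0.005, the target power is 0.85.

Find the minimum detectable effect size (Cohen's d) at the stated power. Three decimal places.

Required noncentrality: δ = z_{0.005} + z_{0.15} = 2.576 + 1.036 = 3.612.
δ = d·√(n/2) ⇒ d = δ/√(n/2) = 3.612/√(67/2) = 0.6241.

d ≈ 0.624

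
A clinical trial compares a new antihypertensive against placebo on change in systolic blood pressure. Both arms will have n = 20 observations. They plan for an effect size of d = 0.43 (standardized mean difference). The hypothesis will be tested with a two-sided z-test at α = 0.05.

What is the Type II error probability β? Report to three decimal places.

Noncentrality parameter: δ = d·√(n/2) = 0.43 × √(20/2) = 1.3598
Two-sided α = 0.05 → critical value z_{0.025} = 1.960.
Power = Φ(δ − 1.960) + Φ(−δ − 1.960) = Φ(-0.600) + Φ(-3.320) = 0.2742 + 0.0005 = 0.2746.
Type II error: β = 1 − power = 1 − 0.2746 = 0.7254.

β ≈ 0.725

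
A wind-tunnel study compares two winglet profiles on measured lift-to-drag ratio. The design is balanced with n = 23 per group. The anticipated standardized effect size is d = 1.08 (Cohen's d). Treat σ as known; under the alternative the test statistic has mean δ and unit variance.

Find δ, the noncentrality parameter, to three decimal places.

δ = d·√(n/2) = 1.08 × √(23/2) = 3.6625

δ ≈ 3.662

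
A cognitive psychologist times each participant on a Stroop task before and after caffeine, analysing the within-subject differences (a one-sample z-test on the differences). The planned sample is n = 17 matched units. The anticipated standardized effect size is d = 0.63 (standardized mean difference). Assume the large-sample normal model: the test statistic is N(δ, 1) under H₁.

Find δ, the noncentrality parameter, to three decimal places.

δ = d·√n = 0.63 × √17 = 2.5976

δ ≈ 2.598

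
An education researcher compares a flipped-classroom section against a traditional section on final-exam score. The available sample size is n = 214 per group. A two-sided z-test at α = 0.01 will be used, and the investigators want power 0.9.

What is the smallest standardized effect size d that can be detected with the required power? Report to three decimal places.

d ≈ 0.373

Required noncentrality: δ = z_{0.005} + z_{0.10} = 2.576 + 1.282 = 3.857.
(Lower-tail contribution to power is negligible for δ > 0.)
δ = d·√(n/2) ⇒ d = δ/√(n/2) = 3.857/√(214/2) = 0.3729.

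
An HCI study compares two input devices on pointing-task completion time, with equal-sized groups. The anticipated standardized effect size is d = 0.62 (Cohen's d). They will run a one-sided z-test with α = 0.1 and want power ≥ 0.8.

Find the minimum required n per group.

n = 24 per group

Set Φ(δ − 1.282) = 0.8; then δ − 1.282 = Φ⁻¹(0.8) = 0.842, giving δ = 2.123.
δ = d·√(n/2) ⇒ n = 2(δ/d)² = 2 × (2.123 / 0.62)² = 23.45.
Rounding up, n = 24 per group.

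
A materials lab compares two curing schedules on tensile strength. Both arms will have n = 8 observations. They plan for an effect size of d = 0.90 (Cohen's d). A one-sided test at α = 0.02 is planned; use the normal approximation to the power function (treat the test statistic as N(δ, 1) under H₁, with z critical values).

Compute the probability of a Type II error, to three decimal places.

β ≈ 0.600

Noncentrality parameter: δ = d·√(n/2) = 0.90 × √(8/2) = 1.8000
Critical value for a one-sided test at α = 0.02: z_α = 2.054.
Power = P(Z > 2.054 − δ) = Φ(-0.254) = 0.3998.
Type II error: β = 1 − power = 1 − 0.3998 = 0.6002.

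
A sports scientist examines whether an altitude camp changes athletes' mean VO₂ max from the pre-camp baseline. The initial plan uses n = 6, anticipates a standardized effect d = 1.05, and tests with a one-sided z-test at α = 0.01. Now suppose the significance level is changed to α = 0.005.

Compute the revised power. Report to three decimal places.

Power ≈ 0.498

δ = d·√n = 1.05 × √6 = 2.5720 (unchanged). New critical value: z_{0.005} = 2.576.
Revised power = P(Z > 2.576 − δ) = Φ(-0.004) = 0.4985.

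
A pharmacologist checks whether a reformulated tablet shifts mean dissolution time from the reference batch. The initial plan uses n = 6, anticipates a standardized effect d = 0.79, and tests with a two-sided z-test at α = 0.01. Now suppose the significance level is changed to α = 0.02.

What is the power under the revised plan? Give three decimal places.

δ = d·√n = 0.79 × √6 = 1.9351 (unchanged). New critical value: z_{0.01} = 2.326.
Revised power = Φ(δ − 2.326) + Φ(−δ − 2.326) = Φ(-0.391) + Φ(-4.261) = 0.3478 + 0.0000 = 0.3478.

Power ≈ 0.348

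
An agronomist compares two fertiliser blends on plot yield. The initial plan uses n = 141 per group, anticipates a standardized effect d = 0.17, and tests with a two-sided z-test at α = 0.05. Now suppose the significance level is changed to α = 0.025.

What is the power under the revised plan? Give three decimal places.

δ = d·√(n/2) = 0.17 × √(141/2) = 1.4274 (unchanged). New critical value: z_{0.0125} = 2.241.
Revised power = Φ(δ − 2.241) + Φ(−δ − 2.241) = Φ(-0.814) + Φ(-3.669) = 0.2078 + 0.0001 = 0.2079.

Power ≈ 0.208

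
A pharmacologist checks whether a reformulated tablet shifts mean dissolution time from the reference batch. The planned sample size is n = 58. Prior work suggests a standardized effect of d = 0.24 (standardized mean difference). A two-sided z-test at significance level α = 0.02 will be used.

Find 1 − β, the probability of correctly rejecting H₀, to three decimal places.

Noncentrality parameter: δ = d·√n = 0.24 × √58 = 1.8278
Critical value for a two-sided test at α = 0.02: z_{α/2} = 2.326.
Power = Φ(δ − 2.326) + Φ(−δ − 2.326) = Φ(-0.499) + Φ(-4.154) = 0.3090 + 0.0000 = 0.3091.

Power ≈ 0.309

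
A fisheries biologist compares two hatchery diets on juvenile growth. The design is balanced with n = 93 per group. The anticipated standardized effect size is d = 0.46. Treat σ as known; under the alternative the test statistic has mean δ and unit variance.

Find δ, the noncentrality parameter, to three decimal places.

δ ≈ 3.137

The noncentrality parameter scales effect size by the design's sample-size factor: δ = d·√(n/2) = 0.46 × √(93/2) = 3.1368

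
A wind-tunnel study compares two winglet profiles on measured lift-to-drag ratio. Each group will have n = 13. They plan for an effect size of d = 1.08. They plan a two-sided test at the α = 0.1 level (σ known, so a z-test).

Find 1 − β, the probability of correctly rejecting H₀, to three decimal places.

Power ≈ 0.866

Noncentrality parameter: δ = d·√(n/2) = 1.08 × √(13/2) = 2.7535
Two-sided α = 0.1 → critical value z_{0.05} = 1.645.
Power = Φ(δ − 1.645) + Φ(−δ − 1.645) = Φ(1.109) + Φ(-4.398) = 0.8662 + 0.0000 = 0.8662.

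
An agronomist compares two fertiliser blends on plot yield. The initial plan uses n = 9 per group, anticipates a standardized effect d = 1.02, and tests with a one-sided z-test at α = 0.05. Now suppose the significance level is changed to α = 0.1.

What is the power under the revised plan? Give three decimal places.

Power ≈ 0.811

δ = d·√(n/2) = 1.02 × √(9/2) = 2.1637 (unchanged). New critical value: z_{0.1} = 1.282.
Revised power = P(Z > 1.282 − δ) = Φ(0.882) = 0.8112.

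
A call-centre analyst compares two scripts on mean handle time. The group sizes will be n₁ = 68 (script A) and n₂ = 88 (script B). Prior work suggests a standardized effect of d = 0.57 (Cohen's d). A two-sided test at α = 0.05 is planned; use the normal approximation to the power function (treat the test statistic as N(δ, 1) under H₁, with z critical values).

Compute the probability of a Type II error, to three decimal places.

Noncentrality parameter: δ = d / √(1/n₁ + 1/n₂) = 0.57 / √(1/68 + 1/88) = 3.5303
Two-sided α = 0.05 → critical value z_{0.025} = 1.960.
Power = Φ(δ − 1.960) + Φ(−δ − 1.960) = Φ(1.570) + Φ(-5.490) = 0.9418 + 0.0000 = 0.9418.
Type II error: β = 1 − power = 1 − 0.9418 = 0.0582.

β ≈ 0.058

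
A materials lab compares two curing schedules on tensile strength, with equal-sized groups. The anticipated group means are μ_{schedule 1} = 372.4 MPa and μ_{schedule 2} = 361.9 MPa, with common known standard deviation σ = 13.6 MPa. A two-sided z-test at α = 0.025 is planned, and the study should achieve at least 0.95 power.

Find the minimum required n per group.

n = 51 per group

Standardized effect: d = |μ_{schedule 1} − μ_{schedule 2}| / σ = |372.4 − 361.9| / 13.6 = 0.7721
Set Φ(δ − 2.241) = 0.95; then δ − 2.241 = Φ⁻¹(0.95) = 1.645, giving δ = 3.886.
(The Φ(−δ − z_{α/2}) term is vanishingly small for δ > 0 and is dropped in the standard sample-size formula.)
δ = d·√(n/2) ⇒ n = 2(δ/d)² = 2 × (3.886 / 0.7721)² = 50.67.
Round up to the next whole unit.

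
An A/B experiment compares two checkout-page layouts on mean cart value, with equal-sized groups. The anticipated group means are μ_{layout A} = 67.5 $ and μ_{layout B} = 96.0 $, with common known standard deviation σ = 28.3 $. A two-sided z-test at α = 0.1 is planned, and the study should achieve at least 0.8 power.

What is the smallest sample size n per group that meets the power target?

Standardized effect: d = |μ_{layout A} − μ_{layout B}| / σ = |67.5 − 96.0| / 28.3 = 1.0071
For power 0.8 need Φ(δ − z_{0.05}) = 0.8, so δ = z_{0.05} + z_{0.20} = 1.645 + 0.842 = 2.486.
(For δ > 0 the lower-tail rejection region contributes negligibly to power, so the one-term inversion is standard.)
δ = d·√(n/2) ⇒ n = 2(δ/d)² = 2 × (2.486 / 1.0071)² = 12.19.
Round up to the next whole unit.

n = 13 per group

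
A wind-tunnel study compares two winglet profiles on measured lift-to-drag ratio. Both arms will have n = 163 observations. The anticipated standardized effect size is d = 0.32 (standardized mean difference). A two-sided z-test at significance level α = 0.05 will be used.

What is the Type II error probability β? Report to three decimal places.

β ≈ 0.176

Noncentrality parameter: δ = d·√(n/2) = 0.32 × √(163/2) = 2.8889
Two-sided α = 0.05 → critical value z_{0.025} = 1.960.
Power = Φ(δ − 1.960) + Φ(−δ − 1.960) = Φ(0.929) + Φ(-4.849) = 0.8235 + 0.0000 = 0.8235.
Type II error: β = 1 − power = 1 − 0.8235 = 0.1765.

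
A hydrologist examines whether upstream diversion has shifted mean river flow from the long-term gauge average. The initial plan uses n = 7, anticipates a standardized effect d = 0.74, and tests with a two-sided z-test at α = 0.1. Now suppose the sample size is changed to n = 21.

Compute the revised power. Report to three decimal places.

Power ≈ 0.960

With n = 21: δ = d·√n = 0.74 × √21 = 3.3911. Critical value z_{0.05} = 1.645.
Revised power = Φ(δ − 1.645) + Φ(−δ − 1.645) = Φ(1.746) + Φ(-5.036) = 0.9596 + 0.0000 = 0.9596.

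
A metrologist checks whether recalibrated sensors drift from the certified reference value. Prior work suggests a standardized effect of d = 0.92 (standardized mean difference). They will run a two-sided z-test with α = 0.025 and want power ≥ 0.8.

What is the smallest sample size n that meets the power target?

For power 0.8 need Φ(δ − z_{0.0125}) = 0.8, so δ = z_{0.0125} + z_{0.20} = 2.241 + 0.842 = 3.083.
(For δ > 0 the lower-tail rejection region contributes negligibly to power, so the one-term inversion is standard.)
δ = d·√n ⇒ n = (δ/d)² = (3.083 / 0.92)² = 11.23.
Round up to the next whole unit.

n = 12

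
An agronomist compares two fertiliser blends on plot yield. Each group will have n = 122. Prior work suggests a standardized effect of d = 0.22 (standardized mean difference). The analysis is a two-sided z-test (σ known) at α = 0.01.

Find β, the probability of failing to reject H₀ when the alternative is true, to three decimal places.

Noncentrality parameter: δ = d·√(n/2) = 0.22 × √(122/2) = 1.7183
Two-sided α = 0.01 → critical value z_{0.005} = 2.576.
Power = Φ(δ − 2.576) + Φ(−δ − 2.576) = Φ(-0.858) + Φ(-4.294) = 0.1956 + 0.0000 = 0.1956.
Type II error: β = 1 − power = 1 − 0.1956 = 0.8044.

β ≈ 0.804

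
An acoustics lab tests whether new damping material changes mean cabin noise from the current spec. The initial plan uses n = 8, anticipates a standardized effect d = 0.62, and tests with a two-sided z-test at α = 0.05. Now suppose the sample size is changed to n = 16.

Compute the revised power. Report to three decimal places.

With n = 16: δ = d·√n = 0.62 × √16 = 2.4800. Critical value z_{0.025} = 1.960.
Revised power = Φ(δ − 1.960) + Φ(−δ − 1.960) = Φ(0.520) + Φ(-4.440) = 0.6985 + 0.0000 = 0.6985.

Power ≈ 0.698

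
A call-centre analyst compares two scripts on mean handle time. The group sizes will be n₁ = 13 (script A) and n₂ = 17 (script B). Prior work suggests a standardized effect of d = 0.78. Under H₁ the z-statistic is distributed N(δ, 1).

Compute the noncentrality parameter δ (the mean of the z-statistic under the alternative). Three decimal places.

The noncentrality parameter scales effect size by the design's sample-size factor: δ = d / √(1/n₁ + 1/n₂) = 0.78 / √(1/13 + 1/17) = 2.1170

δ ≈ 2.117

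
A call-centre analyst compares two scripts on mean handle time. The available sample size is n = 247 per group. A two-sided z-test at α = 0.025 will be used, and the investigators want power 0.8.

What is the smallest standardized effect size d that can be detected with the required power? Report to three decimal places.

d ≈ 0.277

Required noncentrality: δ = z_{0.0125} + z_{0.20} = 2.241 + 0.842 = 3.083.
(The second rejection-region term Φ(−δ − z_{α/2}) is negligible and dropped.)
δ = d·√(n/2) ⇒ d = δ/√(n/2) = 3.083/√(247/2) = 0.2774.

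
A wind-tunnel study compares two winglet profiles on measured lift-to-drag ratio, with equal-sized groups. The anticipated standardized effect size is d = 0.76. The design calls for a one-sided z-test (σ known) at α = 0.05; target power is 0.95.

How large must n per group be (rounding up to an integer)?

Set Φ(δ − 1.645) = 0.95; then δ − 1.645 = Φ⁻¹(0.95) = 1.645, giving δ = 3.290.
δ = d·√(n/2) ⇒ n = 2(δ/d)² = 2 × (3.290 / 0.76)² = 37.47.
Rounding up, n = 38 per group.

n = 38 per group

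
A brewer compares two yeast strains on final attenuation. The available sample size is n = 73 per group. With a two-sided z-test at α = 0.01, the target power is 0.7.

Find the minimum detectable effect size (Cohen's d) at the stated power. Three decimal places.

d ≈ 0.513

Required noncentrality: δ = z_{0.005} + z_{0.30} = 2.576 + 0.524 = 3.100.
(Lower-tail contribution to power is negligible for δ > 0.)
δ = d·√(n/2) ⇒ d = δ/√(n/2) = 3.100/√(73/2) = 0.5132.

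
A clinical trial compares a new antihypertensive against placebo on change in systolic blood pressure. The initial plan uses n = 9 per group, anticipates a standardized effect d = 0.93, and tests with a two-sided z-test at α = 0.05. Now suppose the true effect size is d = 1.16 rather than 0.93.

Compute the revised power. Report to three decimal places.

Power ≈ 0.692

With d = 1.16: δ = d·√(n/2) = 1.16 × √(9/2) = 2.4607. Critical value z_{0.025} = 1.960.
Revised power = Φ(δ − 1.960) + Φ(−δ − 1.960) = Φ(0.501) + Φ(-4.421) = 0.6917 + 0.0000 = 0.6917.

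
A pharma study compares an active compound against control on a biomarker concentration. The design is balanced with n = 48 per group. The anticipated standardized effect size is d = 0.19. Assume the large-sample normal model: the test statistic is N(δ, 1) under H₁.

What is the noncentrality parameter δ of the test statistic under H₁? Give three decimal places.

The noncentrality parameter scales effect size by the design's sample-size factor: δ = d·√(n/2) = 0.19 × √(48/2) = 0.9308

δ ≈ 0.931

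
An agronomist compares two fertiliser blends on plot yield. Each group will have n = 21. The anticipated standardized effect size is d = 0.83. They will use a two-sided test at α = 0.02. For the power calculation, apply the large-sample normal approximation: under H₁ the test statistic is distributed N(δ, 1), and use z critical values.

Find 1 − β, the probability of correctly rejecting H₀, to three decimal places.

Noncentrality parameter: δ = d·√(n/2) = 0.83 × √(21/2) = 2.6895
Critical value for a two-sided test at α = 0.02: z_{α/2} = 2.326.
Power = Φ(δ − 2.326) + Φ(−δ − 2.326) = Φ(0.363) + Φ(-5.016) = 0.6418 + 0.0000 = 0.6418.

Power ≈ 0.642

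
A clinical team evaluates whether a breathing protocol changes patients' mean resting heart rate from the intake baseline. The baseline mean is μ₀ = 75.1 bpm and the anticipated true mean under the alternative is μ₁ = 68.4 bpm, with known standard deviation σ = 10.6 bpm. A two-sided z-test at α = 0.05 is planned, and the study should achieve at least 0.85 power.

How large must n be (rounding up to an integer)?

Standardized effect: d = |μ₁ − μ₀| / σ = |68.4 − 75.1| / 10.6 = 0.6321
For power 0.85 need Φ(δ − z_{0.025}) = 0.85, so δ = z_{0.025} + z_{0.15} = 1.960 + 1.036 = 2.996.
(For δ > 0 the lower-tail rejection region contributes negligibly to power, so the one-term inversion is standard.)
δ = d·√n ⇒ n = (δ/d)² = (2.996 / 0.6321)² = 22.47.
Round up to the next whole unit.

n = 23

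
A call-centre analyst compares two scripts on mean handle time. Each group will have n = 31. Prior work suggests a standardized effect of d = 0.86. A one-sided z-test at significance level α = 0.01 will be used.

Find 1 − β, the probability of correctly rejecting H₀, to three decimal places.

Noncentrality parameter: δ = d·√(n/2) = 0.86 × √(31/2) = 3.3858
One-sided α = 0.01 → critical value z_{0.01} = 2.326.
Power = P(Z > 2.326 − δ) = Φ(1.059) = 0.8553.

Power ≈ 0.855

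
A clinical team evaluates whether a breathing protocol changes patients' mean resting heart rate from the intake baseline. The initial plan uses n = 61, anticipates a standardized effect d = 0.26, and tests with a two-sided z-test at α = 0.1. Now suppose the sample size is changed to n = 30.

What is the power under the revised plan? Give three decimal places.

Power ≈ 0.414

With n = 30: δ = d·√n = 0.26 × √30 = 1.4241. Critical value z_{0.05} = 1.645.
Revised power = Φ(δ − 1.645) + Φ(−δ − 1.645) = Φ(-0.221) + Φ(-3.069) = 0.4126 + 0.0011 = 0.4137.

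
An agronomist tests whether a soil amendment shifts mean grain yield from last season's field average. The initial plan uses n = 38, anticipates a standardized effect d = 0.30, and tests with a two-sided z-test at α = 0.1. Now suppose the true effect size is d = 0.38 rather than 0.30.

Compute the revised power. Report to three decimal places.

Power ≈ 0.757

With d = 0.38: δ = d·√n = 0.38 × √38 = 2.3425. Critical value z_{0.05} = 1.645.
Revised power = Φ(δ − 1.645) + Φ(−δ − 1.645) = Φ(0.698) + Φ(-3.987) = 0.7573 + 0.0000 = 0.7573.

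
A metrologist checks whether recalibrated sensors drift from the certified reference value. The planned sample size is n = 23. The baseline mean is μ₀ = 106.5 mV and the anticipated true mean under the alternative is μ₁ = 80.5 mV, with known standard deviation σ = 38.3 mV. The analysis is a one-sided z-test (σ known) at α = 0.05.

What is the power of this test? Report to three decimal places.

Standardized effect: d = |μ₁ − μ₀| / σ = |80.5 − 106.5| / 38.3 = 0.6789
Noncentrality parameter: δ = d·√n = 0.6789 × √23 = 3.2557
Critical value for a one-sided test at α = 0.05: z_α = 1.645.
Power = P(Z > 1.645 − δ) = Φ(1.611) = 0.9464.

Power ≈ 0.946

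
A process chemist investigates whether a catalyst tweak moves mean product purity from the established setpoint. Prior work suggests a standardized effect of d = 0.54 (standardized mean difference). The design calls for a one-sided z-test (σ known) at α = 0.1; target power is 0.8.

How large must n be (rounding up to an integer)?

For power 0.8 need Φ(δ − z_{0.1}) = 0.8, so δ = z_{0.1} + z_{0.20} = 1.282 + 0.842 = 2.123.
δ = d·√n ⇒ n = (δ/d)² = (2.123 / 0.54)² = 15.46.
Round up to the next whole unit.

n = 16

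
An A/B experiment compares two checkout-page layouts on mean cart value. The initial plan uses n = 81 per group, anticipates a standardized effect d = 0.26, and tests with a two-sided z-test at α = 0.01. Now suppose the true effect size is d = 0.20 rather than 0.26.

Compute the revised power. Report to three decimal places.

With d = 0.20: δ = d·√(n/2) = 0.20 × √(81/2) = 1.2728. Critical value z_{0.005} = 2.576.
Revised power = Φ(δ − 2.576) + Φ(−δ − 2.576) = Φ(-1.303) + Φ(-3.849) = 0.0963 + 0.0001 = 0.0963.

Power ≈ 0.096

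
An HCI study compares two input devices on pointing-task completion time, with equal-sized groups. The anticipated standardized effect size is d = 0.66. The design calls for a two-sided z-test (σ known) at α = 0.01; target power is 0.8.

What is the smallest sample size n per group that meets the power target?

For power 0.8 need Φ(δ − z_{0.005}) = 0.8, so δ = z_{0.005} + z_{0.20} = 2.576 + 0.842 = 3.417.
(For δ > 0 the lower-tail rejection region contributes negligibly to power, so the one-term inversion is standard.)
δ = d·√(n/2) ⇒ n = 2(δ/d)² = 2 × (3.417 / 0.66)² = 53.62.
Round up to the next whole unit.

n = 54 per group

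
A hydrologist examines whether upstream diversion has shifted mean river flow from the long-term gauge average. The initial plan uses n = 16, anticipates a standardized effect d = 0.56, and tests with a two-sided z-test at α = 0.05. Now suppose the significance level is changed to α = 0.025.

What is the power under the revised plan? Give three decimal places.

Power ≈ 0.499

δ = d·√n = 0.56 × √16 = 2.2400 (unchanged). New critical value: z_{0.0125} = 2.241.
Revised power = Φ(δ − 2.241) + Φ(−δ − 2.241) = Φ(-0.001) + Φ(-4.481) = 0.4994 + 0.0000 = 0.4994.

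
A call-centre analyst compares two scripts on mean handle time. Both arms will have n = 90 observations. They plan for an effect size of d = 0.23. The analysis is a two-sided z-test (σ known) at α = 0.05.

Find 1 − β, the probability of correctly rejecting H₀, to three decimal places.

Power ≈ 0.339

Noncentrality parameter: δ = d·√(n/2) = 0.23 × √(90/2) = 1.5429
Two-sided α = 0.05 → critical value z_{0.025} = 1.960.
Power = Φ(δ − 1.960) + Φ(−δ − 1.960) = Φ(-0.417) + Φ(-3.503) = 0.3383 + 0.0002 = 0.3385.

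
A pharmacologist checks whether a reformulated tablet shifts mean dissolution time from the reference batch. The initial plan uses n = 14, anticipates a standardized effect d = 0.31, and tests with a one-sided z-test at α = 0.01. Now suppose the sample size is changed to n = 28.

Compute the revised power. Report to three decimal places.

With n = 28: δ = d·√n = 0.31 × √28 = 1.6404. Critical value z_{0.01} = 2.326.
Revised power = Φ(δ − 2.326) = Φ(-0.686) = 0.2464.

Power ≈ 0.246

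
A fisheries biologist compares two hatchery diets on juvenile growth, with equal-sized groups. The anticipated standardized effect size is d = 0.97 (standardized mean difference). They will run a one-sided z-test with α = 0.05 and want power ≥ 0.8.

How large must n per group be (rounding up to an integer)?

n = 14 per group

Set Φ(δ − 1.645) = 0.8; then δ − 1.645 = Φ⁻¹(0.8) = 0.842, giving δ = 2.486.
δ = d·√(n/2) ⇒ n = 2(δ/d)² = 2 × (2.486 / 0.97)² = 13.14.
Round up to the next whole unit.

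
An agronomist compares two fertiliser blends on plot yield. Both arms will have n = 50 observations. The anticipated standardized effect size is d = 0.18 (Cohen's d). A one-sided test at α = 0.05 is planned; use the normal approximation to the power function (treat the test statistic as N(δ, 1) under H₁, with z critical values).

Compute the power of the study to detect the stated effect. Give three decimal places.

Power ≈ 0.228

Noncentrality parameter: λ = d·√(n/2) = 0.18 × √(50/2) = 0.9000
Critical value for a one-sided test at α = 0.05: z_α = 1.645.
Power = P(Z > 1.645 − λ) = Φ(-0.745) = 0.2282.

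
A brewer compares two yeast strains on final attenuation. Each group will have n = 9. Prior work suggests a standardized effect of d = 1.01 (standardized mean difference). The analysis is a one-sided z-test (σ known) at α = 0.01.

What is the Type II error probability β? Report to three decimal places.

β ≈ 0.573

Noncentrality parameter: δ = d·√(n/2) = 1.01 × √(9/2) = 2.1425
Critical value for a one-sided test at α = 0.01: z_α = 2.326.
Power = Φ(δ − 2.326) = Φ(-0.184) = 0.4271.
Type II error: β = 1 − power = 1 − 0.4271 = 0.5729.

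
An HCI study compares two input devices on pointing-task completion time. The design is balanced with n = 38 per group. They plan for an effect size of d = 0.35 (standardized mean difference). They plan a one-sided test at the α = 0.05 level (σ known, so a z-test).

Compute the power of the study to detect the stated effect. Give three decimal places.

Power ≈ 0.453

Noncentrality parameter: δ = d·√(n/2) = 0.35 × √(38/2) = 1.5256
One-sided α = 0.05 → critical value z_{0.05} = 1.645.
Power = P(Z > 1.645 − δ) = Φ(-0.119) = 0.4525.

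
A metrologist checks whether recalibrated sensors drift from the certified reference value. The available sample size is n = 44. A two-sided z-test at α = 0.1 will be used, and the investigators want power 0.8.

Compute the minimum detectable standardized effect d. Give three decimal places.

d ≈ 0.375

Required noncentrality: δ = z_{0.05} + z_{0.20} = 1.645 + 0.842 = 2.486.
(Lower-tail contribution to power is negligible for δ > 0.)
δ = d·√n ⇒ d = δ/√n = 2.486/√44 = 0.3749.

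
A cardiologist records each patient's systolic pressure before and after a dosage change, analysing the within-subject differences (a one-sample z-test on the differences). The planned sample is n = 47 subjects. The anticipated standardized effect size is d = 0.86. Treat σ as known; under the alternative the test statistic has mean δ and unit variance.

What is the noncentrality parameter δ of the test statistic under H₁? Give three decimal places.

δ = d·√n = 0.86 × √47 = 5.8959

δ ≈ 5.896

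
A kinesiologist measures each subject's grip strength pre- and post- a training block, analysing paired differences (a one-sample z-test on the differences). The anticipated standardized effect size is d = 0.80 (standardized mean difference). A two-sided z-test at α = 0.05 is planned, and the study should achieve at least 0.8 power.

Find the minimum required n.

Set Φ(δ − 1.960) = 0.8; then δ − 1.960 = Φ⁻¹(0.8) = 0.842, giving δ = 2.802.
(The Φ(−δ − z_{α/2}) term is vanishingly small for δ > 0 and is dropped in the standard sample-size formula.)
δ = d·√n ⇒ n = (δ/d)² = (2.802 / 0.80)² = 12.26.
Rounding up, n = 13.

n = 13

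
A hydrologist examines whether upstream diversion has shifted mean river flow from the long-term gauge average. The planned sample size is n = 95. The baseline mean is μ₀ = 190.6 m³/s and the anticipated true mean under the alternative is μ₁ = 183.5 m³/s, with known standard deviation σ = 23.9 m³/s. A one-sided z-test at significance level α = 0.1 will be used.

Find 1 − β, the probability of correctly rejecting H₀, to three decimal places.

Standardized effect: d = |μ₁ − μ₀| / σ = |183.5 − 190.6| / 23.9 = 0.2971
Noncentrality parameter: δ = d·√n = 0.2971 × √95 = 2.8955
Critical value for a one-sided test at α = 0.1: z_α = 1.282.
Power = Φ(δ − 1.282) = Φ(1.614) = 0.9467.

Power ≈ 0.947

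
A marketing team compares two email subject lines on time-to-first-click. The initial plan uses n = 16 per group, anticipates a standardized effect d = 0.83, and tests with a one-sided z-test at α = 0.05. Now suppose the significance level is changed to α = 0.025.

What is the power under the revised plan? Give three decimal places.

δ = d·√(n/2) = 0.83 × √(16/2) = 2.3476 (unchanged). New critical value: z_{0.025} = 1.960.
Revised power = P(Z > 1.960 − δ) = Φ(0.388) = 0.6509.

Power ≈ 0.651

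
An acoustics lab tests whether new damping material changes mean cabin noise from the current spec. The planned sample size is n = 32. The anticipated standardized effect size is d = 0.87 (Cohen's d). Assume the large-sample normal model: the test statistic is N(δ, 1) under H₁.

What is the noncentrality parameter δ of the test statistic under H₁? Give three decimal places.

δ = d·√n = 0.87 × √32 = 4.9215

δ ≈ 4.921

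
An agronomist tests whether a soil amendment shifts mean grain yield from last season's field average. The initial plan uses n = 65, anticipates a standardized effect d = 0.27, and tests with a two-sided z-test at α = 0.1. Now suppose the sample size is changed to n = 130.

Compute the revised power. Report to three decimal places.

Power ≈ 0.924

With n = 130: δ = d·√n = 0.27 × √130 = 3.0785. Critical value z_{0.05} = 1.645.
Revised power = Φ(δ − 1.645) + Φ(−δ − 1.645) = Φ(1.434) + Φ(-4.723) = 0.9242 + 0.0000 = 0.9242.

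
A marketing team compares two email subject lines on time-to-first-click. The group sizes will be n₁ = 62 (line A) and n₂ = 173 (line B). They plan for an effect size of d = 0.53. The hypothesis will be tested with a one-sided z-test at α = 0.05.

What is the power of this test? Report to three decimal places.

Noncentrality parameter: δ = d / √(1/n₁ + 1/n₂) = 0.53 / √(1/62 + 1/173) = 3.5806
Critical value for a one-sided test at α = 0.05: z_α = 1.645.
Power = P(Z > 1.645 − δ) = Φ(1.936) = 0.9736.

Power ≈ 0.974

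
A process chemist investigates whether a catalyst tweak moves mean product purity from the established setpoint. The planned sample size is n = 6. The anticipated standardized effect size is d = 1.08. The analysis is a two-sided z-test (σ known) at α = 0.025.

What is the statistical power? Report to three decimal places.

Power ≈ 0.657

Noncentrality parameter: δ = d·√n = 1.08 × √6 = 2.6454
Two-sided α = 0.025 → critical value z_{0.0125} = 2.241.
Power = Φ(δ − 2.241) + Φ(−δ − 2.241) = Φ(0.404) + Φ(-4.887) = 0.6569 + 0.0000 = 0.6569.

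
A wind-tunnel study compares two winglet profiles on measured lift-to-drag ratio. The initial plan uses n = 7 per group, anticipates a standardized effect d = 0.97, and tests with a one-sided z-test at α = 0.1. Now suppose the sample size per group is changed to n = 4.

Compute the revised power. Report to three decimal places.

With n = 4 per group: δ = d·√(n/2) = 0.97 × √(4/2) = 1.3718. Critical value z_{0.1} = 1.282.
Revised power = P(Z > 1.282 − δ) = Φ(0.090) = 0.5359.

Power ≈ 0.536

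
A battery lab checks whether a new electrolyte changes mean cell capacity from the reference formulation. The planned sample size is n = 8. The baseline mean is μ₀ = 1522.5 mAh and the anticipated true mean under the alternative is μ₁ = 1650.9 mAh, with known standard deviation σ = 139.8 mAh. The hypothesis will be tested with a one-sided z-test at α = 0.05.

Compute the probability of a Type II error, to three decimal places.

β ≈ 0.170

Standardized effect: d = |μ₁ − μ₀| / σ = |1650.9 − 1522.5| / 139.8 = 0.9185
Noncentrality parameter: δ = d·√n = 0.9185 × √8 = 2.5978
Critical value for a one-sided test at α = 0.05: z_α = 1.645.
Power = Φ(δ − 1.645) = Φ(0.953) = 0.8297.
Type II error: β = 1 − power = 1 − 0.8297 = 0.1703.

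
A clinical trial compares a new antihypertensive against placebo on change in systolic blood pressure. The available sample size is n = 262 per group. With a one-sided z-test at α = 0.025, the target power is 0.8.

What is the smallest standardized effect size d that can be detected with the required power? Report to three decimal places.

Need Φ(δ − 1.960) = 0.8, so δ = 1.960 + 0.842 = 2.802.
δ = d·√(n/2) ⇒ d = δ/√(n/2) = 2.802/√(262/2) = 0.2448.

d ≈ 0.245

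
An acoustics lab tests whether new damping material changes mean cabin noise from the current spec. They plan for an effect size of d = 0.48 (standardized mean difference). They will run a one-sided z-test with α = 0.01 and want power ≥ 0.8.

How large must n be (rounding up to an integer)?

n = 44

Set Φ(δ − 2.326) = 0.8; then δ − 2.326 = Φ⁻¹(0.8) = 0.842, giving δ = 3.168.
δ = d·√n ⇒ n = (δ/d)² = (3.168 / 0.48)² = 43.56.
Round up to the next whole unit.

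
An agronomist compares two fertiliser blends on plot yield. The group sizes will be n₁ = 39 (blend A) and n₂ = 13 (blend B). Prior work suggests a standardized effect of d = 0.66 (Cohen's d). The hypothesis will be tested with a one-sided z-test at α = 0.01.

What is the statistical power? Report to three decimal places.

Power ≈ 0.395

Noncentrality parameter: δ = d / √(1/n₁ + 1/n₂) = 0.66 / √(1/39 + 1/13) = 2.0608
One-sided α = 0.01 → critical value z_{0.01} = 2.326.
Power = Φ(δ − 2.326) = Φ(-0.265) = 0.3953.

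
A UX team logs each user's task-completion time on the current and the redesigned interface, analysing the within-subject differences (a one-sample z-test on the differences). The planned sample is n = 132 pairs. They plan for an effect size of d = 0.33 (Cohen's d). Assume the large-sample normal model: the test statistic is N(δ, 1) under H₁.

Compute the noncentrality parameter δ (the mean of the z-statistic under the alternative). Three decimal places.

δ ≈ 3.791

δ = d·√n = 0.33 × √132 = 3.7914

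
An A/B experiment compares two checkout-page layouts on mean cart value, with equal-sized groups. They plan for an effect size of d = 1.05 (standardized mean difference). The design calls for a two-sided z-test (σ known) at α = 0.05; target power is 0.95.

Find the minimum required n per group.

n = 24 per group

Set Φ(δ − 1.960) = 0.95; then δ − 1.960 = Φ⁻¹(0.95) = 1.645, giving δ = 3.605.
(For δ > 0 the lower-tail rejection region contributes negligibly to power, so the one-term inversion is standard.)
δ = d·√(n/2) ⇒ n = 2(δ/d)² = 2 × (3.605 / 1.05)² = 23.57.
Round up to the next whole unit.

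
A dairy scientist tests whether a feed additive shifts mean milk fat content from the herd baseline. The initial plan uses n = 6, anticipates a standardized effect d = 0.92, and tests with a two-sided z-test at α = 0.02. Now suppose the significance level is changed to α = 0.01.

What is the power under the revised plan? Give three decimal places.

δ = d·√n = 0.92 × √6 = 2.2535 (unchanged). New critical value: z_{0.005} = 2.576.
Revised power = Φ(δ − 2.576) + Φ(−δ − 2.576) = Φ(-0.322) + Φ(-4.829) = 0.3736 + 0.0000 = 0.3736.

Power ≈ 0.374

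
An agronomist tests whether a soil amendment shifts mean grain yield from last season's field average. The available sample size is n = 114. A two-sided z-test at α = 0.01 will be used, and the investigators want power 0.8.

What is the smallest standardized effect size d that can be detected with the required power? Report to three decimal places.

Need Φ(δ − 2.576) = 0.8, so δ = 2.576 + 0.842 = 3.417.
(Lower-tail contribution to power is negligible for δ > 0.)
δ = d·√n ⇒ d = δ/√n = 3.417/√114 = 0.3201.

d ≈ 0.320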